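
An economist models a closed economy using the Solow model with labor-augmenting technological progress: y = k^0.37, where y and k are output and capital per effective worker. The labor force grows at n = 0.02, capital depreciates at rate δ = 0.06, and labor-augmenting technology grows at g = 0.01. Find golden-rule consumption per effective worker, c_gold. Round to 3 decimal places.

The effective depreciation rate is n + g + δ = 0.02 + 0.01 + 0.06 = 0.09.
Golden rule sets MPK = n+g+δ: 0.37·k^(0.37−1) = 0.09, so k_gold = (0.37/0.09)^(1/0.63) ≈ 9.4306.
y_gold = 9.4306^0.37 ≈ 2.2939.
c_gold = y_gold − (n+g+δ)·k_gold = 2.2939 − 0.09·9.4306 ≈ 1.4452.

c_gold ≈ 1.445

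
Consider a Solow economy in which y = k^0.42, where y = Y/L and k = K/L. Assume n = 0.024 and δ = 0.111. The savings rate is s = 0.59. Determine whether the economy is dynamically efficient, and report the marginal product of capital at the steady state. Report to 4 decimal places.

n + δ = 0.024 + 0.111 = 0.135.
Steady-state k*: s·k^0.42 = 0.135·k gives k* = (0.59/0.135)^(1/0.58) ≈ 12.7157.
MPK = 0.42·12.7157^(-0.58) ≈ 0.0961.
MPK < n+δ = 0.135, so the economy is dynamically inefficient (over-saving).

dynamically inefficient; MPK ≈ 0.0961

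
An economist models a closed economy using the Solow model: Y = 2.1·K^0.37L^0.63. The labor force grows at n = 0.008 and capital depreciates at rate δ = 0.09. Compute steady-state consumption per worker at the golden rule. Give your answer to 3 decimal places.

c_gold ≈ 4.463

The effective depreciation rate is n + δ = 0.008 + 0.09 = 0.098.
Golden rule sets MPK = n+δ: 0.37·2.1·k^(0.37−1) = 0.098, so k_gold = (0.37·2.1/0.098)^(1/0.63) ≈ 26.7481.
y_gold = 2.1·26.7481^0.37 ≈ 7.0846.
c_gold = y_gold − (n+δ)·k_gold = 7.0846 − 0.098·26.7481 ≈ 4.4633.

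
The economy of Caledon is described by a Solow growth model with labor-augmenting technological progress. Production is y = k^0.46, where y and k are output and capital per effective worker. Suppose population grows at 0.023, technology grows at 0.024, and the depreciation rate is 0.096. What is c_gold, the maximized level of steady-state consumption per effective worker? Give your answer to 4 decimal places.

Break-even investment rate: n + g + δ = 0.023 + 0.024 + 0.096 = 0.143.
Golden rule sets MPK = n+g+δ: 0.46·k^(0.46−1) = 0.143, so k_gold = (0.46/0.143)^(1/0.54) ≈ 8.7030.
y_gold = 8.7030^0.46 ≈ 2.7055.
c_gold = y_gold − (n+g+δ)·k_gold = 2.7055 − 0.143·8.7030 ≈ 1.4610.

c_gold ≈ 1.4610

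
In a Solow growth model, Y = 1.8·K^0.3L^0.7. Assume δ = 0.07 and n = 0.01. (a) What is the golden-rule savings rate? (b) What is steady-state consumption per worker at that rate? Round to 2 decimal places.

The effective depreciation rate is n + δ = 0.01 + 0.07 = 0.08.
For Cobb-Douglas, s_gold equals capital's share: s_gold = 0.3.
Maximizing c = f(k) − (n+δ)·k gives f'(k) = n+δ, i.e. 0.3·1.8·k^(0.3−1) = 0.08, so k_gold = (0.3·1.8/0.08)^(1/0.7) ≈ 15.3010.
y_gold = 1.8·15.3010^0.3 ≈ 4.0803; c_gold = (1−0.3)·y_gold ≈ 2.8562.

(a) s_gold = 0.30; (b) c_gold ≈ 2.86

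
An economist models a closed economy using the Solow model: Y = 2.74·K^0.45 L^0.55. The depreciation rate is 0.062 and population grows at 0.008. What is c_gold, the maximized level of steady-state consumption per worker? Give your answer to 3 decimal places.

Capital per worker breaks even when investment replaces (n + δ)·k; here n + δ = 0.07.
At the golden rule the marginal product of capital equals n+δ: 0.45·2.74·k^(0.45−1) = 0.07. Solving, k_gold = (0.45·2.74/0.07)^(1/0.55) ≈ 184.1659.
y_gold = 2.74·184.1659^0.45 ≈ 28.6480.
c_gold = y_gold − (n+δ)·k_gold = 28.6480 − 0.07·184.1659 ≈ 15.7564.

c_gold ≈ 15.756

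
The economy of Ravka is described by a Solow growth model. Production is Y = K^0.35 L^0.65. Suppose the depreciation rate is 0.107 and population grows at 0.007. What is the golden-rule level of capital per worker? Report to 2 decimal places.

k_gold ≈ 5.62

Break-even investment rate: n + δ = 0.007 + 0.107 = 0.114.
Maximizing c = f(k) − (n+δ)·k gives f'(k) = n+δ, i.e. 0.35·k^(0.35−1) = 0.114, so k_gold = (0.35/0.114)^(1/0.65) ≈ 5.6167.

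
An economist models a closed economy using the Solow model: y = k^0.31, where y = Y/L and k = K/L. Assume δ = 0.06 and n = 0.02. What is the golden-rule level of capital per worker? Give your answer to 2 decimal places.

k_gold ≈ 7.12

Break-even investment rate: n + δ = 0.02 + 0.06 = 0.08.
Setting f'(k) = n+δ gives 0.31·k^(0.31−1) = 0.08, hence k_gold = (0.31/0.08)^(1/0.69) ≈ 7.1214.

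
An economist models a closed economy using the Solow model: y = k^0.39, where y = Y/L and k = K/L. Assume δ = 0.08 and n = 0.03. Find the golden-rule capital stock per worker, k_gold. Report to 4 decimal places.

k_gold ≈ 7.9635

The effective depreciation rate is n + δ = 0.03 + 0.08 = 0.11.
Maximizing c = f(k) − (n+δ)·k gives f'(k) = n+δ, i.e. 0.39·k^(0.39−1) = 0.11, so k_gold = (0.39/0.11)^(1/0.61) ≈ 7.9635.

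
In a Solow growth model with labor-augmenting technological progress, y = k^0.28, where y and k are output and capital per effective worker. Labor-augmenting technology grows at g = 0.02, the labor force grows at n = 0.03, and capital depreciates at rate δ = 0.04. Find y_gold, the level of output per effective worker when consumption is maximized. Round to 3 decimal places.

y_gold ≈ 1.555

Capital per effective worker breaks even when investment replaces (n + g + δ)·k; here n + g + δ = 0.09.
Maximizing c = f(k) − (n+g+δ)·k gives f'(k) = n+g+δ, i.e. 0.28·k^(0.28−1) = 0.09, so k_gold = (0.28/0.09)^(1/0.72) ≈ 4.8373.
Output: y_gold = k_gold^0.28 = 4.8373^0.28 ≈ 1.5549.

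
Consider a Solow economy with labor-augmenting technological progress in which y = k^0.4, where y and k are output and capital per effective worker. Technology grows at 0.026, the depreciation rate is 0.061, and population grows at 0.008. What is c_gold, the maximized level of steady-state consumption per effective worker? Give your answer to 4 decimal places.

c_gold ≈ 1.5645

Break-even investment rate: n + g + δ = 0.008 + 0.026 + 0.061 = 0.095.
Golden rule sets MPK = n+g+δ: 0.4·k^(0.4−1) = 0.095, so k_gold = (0.4/0.095)^(1/0.6) ≈ 10.9789.
y_gold = 10.9789^0.4 ≈ 2.6075.
c_gold = y_gold − (n+g+δ)·k_gold = 2.6075 − 0.095·10.9789 ≈ 1.5645.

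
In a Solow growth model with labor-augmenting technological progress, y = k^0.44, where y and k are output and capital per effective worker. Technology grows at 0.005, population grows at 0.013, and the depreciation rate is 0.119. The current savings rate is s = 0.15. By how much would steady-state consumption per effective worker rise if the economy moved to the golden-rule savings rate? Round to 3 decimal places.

Δc ≈ 0.488

The effective depreciation rate is n + g + δ = 0.013 + 0.005 + 0.119 = 0.137.
Current steady state (s = 0.15): k* = (0.15/0.137)^(1/0.56) ≈ 1.1757, y* = 1.1757^0.44 ≈ 1.0738, c* = (1−0.15)·1.0738 ≈ 0.9128.
Setting f'(k) = n+g+δ gives 0.44·k^(0.44−1) = 0.137, hence k_gold = (0.44/0.137)^(1/0.56) ≈ 8.0330.
y_gold = 8.0330^0.44 ≈ 2.5012, c_gold = y_gold − 0.137·k_gold ≈ 1.4007.
Gain: Δc = 1.4007 − 0.9128 ≈ 0.4879.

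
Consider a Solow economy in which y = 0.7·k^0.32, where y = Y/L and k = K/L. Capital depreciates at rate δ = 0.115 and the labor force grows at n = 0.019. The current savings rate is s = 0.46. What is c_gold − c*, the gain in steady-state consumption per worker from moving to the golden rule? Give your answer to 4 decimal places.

Capital per worker breaks even when investment replaces (n + δ)·k; here n + δ = 0.134.
Current steady state (s = 0.46): k* = (0.46·0.7/0.134)^(1/0.68) ≈ 3.6302, y* = 0.7·3.6302^0.32 ≈ 1.0575, c* = (1−0.46)·1.0575 ≈ 0.5710.
Golden rule sets MPK = n+δ: 0.32·0.7·k^(0.32−1) = 0.134, so k_gold = (0.32·0.7/0.134)^(1/0.68) ≈ 2.1289.
y_gold = 0.7·2.1289^0.32 ≈ 0.8915, c_gold = y_gold − 0.134·k_gold ≈ 0.6062.
Gain: Δc = 0.6062 − 0.5710 ≈ 0.0352.

Δc ≈ 0.0352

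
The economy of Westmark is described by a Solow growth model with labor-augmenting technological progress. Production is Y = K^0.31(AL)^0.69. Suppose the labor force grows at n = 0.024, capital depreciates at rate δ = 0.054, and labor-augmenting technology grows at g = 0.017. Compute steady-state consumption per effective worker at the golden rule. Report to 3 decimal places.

Capital per effective worker breaks even when investment replaces (n + g + δ)·k; here n + g + δ = 0.095.
Maximizing c = f(k) − (n+g+δ)·k gives f'(k) = n+g+δ, i.e. 0.31·k^(0.31−1) = 0.095, so k_gold = (0.31/0.095)^(1/0.69) ≈ 5.5514.
y_gold = 5.5514^0.31 ≈ 1.7012.
c_gold = y_gold − (n+g+δ)·k_gold = 1.7012 − 0.095·5.5514 ≈ 1.1739.

c_gold ≈ 1.174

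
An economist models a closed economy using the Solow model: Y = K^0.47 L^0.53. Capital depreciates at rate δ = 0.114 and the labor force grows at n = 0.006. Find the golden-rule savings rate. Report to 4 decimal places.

s_gold = 0.4700

Break-even investment rate: n + δ = 0.006 + 0.114 = 0.12.
At the golden rule MPK = n+δ, and in any Cobb-Douglas steady state s = (n+δ)·k/y = MPK·k/y = capital's share 0.47.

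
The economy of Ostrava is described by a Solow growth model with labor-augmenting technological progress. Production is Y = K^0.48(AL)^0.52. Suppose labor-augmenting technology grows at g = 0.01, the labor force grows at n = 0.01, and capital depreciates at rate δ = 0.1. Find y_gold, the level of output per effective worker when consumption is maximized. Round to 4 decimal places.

y_gold ≈ 3.5954

Break-even investment rate: n + g + δ = 0.01 + 0.01 + 0.1 = 0.12.
At the golden rule the marginal product of capital equals n+g+δ: 0.48·k^(0.48−1) = 0.12. Solving, k_gold = (0.48/0.12)^(1/0.52) ≈ 14.3816.
Output: y_gold = k_gold^0.48 = 14.3816^0.48 ≈ 3.5954.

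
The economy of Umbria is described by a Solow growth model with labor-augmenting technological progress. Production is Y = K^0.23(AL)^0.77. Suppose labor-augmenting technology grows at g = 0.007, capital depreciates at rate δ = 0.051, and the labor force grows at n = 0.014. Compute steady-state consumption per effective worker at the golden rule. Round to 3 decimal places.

The effective depreciation rate is n + g + δ = 0.014 + 0.007 + 0.051 = 0.072.
Setting f'(k) = n+g+δ gives 0.23·k^(0.23−1) = 0.072, hence k_gold = (0.23/0.072)^(1/0.77) ≈ 4.5192.
y_gold = 4.5192^0.23 ≈ 1.4147.
c_gold = y_gold − (n+g+δ)·k_gold = 1.4147 − 0.072·4.5192 ≈ 1.0893.

c_gold ≈ 1.089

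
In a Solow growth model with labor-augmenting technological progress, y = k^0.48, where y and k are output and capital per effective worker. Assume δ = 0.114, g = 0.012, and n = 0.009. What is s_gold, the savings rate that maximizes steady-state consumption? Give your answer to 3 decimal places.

Break-even investment rate: n + g + δ = 0.009 + 0.012 + 0.114 = 0.135.
At the golden rule MPK = n+g+δ, and in any Cobb-Douglas steady state s = (n+g+δ)·k/y = MPK·k/y = capital's share 0.48.

s_gold = 0.480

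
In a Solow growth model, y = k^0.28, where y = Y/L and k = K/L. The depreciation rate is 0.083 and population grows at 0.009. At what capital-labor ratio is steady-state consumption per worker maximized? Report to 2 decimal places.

k_gold ≈ 4.69

n + δ = 0.009 + 0.083 = 0.092.
Setting f'(k) = n+δ gives 0.28·k^(0.28−1) = 0.092, hence k_gold = (0.28/0.092)^(1/0.72) ≈ 4.6919.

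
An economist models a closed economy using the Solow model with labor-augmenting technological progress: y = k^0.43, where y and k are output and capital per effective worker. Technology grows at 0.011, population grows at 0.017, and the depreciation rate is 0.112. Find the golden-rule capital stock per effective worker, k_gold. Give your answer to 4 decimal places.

k_gold ≈ 7.1612

Break-even investment rate: n + g + δ = 0.017 + 0.011 + 0.112 = 0.14.
Setting f'(k) = n+g+δ gives 0.43·k^(0.43−1) = 0.14, hence k_gold = (0.43/0.14)^(1/0.57) ≈ 7.1612.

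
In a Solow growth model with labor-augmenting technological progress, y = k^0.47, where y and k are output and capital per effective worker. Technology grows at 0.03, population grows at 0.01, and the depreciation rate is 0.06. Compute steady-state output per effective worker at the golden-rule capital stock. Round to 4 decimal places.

y_gold ≈ 3.9447

n + g + δ = 0.01 + 0.03 + 0.06 = 0.1.
Maximizing c = f(k) − (n+g+δ)·k gives f'(k) = n+g+δ, i.e. 0.47·k^(0.47−1) = 0.1, so k_gold = (0.47/0.1)^(1/0.53) ≈ 18.5400.
Output: y_gold = k_gold^0.47 = 18.5400^0.47 ≈ 3.9447.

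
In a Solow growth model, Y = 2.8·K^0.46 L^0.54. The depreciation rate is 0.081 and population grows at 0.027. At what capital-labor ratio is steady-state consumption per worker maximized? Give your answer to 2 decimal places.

k_gold ≈ 98.52

Break-even investment rate: n + δ = 0.027 + 0.081 = 0.108.
Golden rule sets MPK = n+δ: 0.46·2.8·k^(0.46−1) = 0.108, so k_gold = (0.46·2.8/0.108)^(1/0.54) ≈ 98.5153.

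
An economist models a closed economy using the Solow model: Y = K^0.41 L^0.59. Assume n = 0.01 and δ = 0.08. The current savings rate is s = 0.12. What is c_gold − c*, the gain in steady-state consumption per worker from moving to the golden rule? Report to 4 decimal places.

Δc ≈ 0.6176

Capital per worker breaks even when investment replaces (n + δ)·k; here n + δ = 0.09.
Current steady state (s = 0.12): k* = (0.12/0.09)^(1/0.59) ≈ 1.6284, y* = 1.6284^0.41 ≈ 1.2213, c* = (1−0.12)·1.2213 ≈ 1.0747.
Maximizing c = f(k) − (n+δ)·k gives f'(k) = n+δ, i.e. 0.41·k^(0.41−1) = 0.09, so k_gold = (0.41/0.09)^(1/0.59) ≈ 13.0669.
y_gold = 13.0669^0.41 ≈ 2.8683, c_gold = y_gold − 0.09·k_gold ≈ 1.6923.
Gain: Δc = 1.6923 − 1.0747 ≈ 0.6176.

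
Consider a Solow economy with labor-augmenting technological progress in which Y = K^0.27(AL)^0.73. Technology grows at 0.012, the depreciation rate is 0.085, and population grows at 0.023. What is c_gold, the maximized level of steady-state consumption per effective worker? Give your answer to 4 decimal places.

c_gold ≈ 0.9853

The effective depreciation rate is n + g + δ = 0.023 + 0.012 + 0.085 = 0.12.
Setting f'(k) = n+g+δ gives 0.27·k^(0.27−1) = 0.12, hence k_gold = (0.27/0.12)^(1/0.73) ≈ 3.0370.
y_gold = 3.0370^0.27 ≈ 1.3498.
c_gold = y_gold − (n+g+δ)·k_gold = 1.3498 − 0.12·3.0370 ≈ 0.9853.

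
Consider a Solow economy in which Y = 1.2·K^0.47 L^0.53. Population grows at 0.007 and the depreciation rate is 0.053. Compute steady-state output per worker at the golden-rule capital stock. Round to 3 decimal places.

Capital per worker breaks even when investment replaces (n + δ)·k; here n + δ = 0.06.
Golden rule sets MPK = n+δ: 0.47·1.2·k^(0.47−1) = 0.06, so k_gold = (0.47·1.2/0.06)^(1/0.53) ≈ 68.5631.
Output: y_gold = 1.2·k_gold^0.47 = 1.2·68.5631^0.47 ≈ 8.7527.

y_gold ≈ 8.753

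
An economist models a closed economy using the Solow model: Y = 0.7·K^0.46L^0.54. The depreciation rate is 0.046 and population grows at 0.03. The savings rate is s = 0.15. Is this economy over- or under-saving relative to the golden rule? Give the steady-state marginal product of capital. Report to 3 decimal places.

under-saving; MPK ≈ 0.233

Capital per worker breaks even when investment replaces (n + δ)·k; here n + δ = 0.076.
Steady-state k*: s·A·k^0.46 = 0.076·k gives k* = (0.15·0.7/0.076)^(1/0.54) ≈ 1.8195.
MPK = 0.46·0.7·1.8195^(-0.54) ≈ 0.2331.
MPK > n+δ = 0.076, so the economy is dynamically efficient (under-saving).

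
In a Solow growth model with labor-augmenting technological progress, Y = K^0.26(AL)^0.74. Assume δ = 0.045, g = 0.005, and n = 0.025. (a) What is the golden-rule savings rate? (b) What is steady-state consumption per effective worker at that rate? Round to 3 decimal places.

(a) s_gold = 0.260; (b) c_gold ≈ 1.145

n + g + δ = 0.025 + 0.005 + 0.045 = 0.075.
For Cobb-Douglas, s_gold equals capital's share: s_gold = 0.26.
Setting f'(k) = n+g+δ gives 0.26·k^(0.26−1) = 0.075, hence k_gold = (0.26/0.075)^(1/0.74) ≈ 5.3655.
y_gold = 5.3655^0.26 ≈ 1.5477; c_gold = (1−0.26)·y_gold ≈ 1.1453.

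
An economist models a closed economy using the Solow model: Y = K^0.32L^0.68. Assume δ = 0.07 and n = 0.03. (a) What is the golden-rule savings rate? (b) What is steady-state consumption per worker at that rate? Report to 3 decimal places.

n + δ = 0.03 + 0.07 = 0.1.
For Cobb-Douglas, s_gold equals capital's share: s_gold = 0.32.
At the golden rule the marginal product of capital equals n+δ: 0.32·k^(0.32−1) = 0.1. Solving, k_gold = (0.32/0.1)^(1/0.68) ≈ 5.5318.
y_gold = 5.5318^0.32 ≈ 1.7287; c_gold = (1−0.32)·y_gold ≈ 1.1755.

(a) s_gold = 0.320; (b) c_gold ≈ 1.176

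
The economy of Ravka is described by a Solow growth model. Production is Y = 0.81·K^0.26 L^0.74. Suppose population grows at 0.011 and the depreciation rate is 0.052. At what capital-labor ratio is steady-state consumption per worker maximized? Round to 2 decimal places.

k_gold ≈ 5.11

Capital per worker breaks even when investment replaces (n + δ)·k; here n + δ = 0.063.
Setting f'(k) = n+δ gives 0.26·0.81·k^(0.26−1) = 0.063, hence k_gold = (0.26·0.81/0.063)^(1/0.74) ≈ 5.1082.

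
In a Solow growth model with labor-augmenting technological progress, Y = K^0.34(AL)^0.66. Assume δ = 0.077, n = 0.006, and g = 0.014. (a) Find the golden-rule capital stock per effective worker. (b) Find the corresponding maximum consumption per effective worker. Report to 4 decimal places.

(a) k_gold ≈ 6.6883; (b) c_gold ≈ 1.2594

Capital per effective worker breaks even when investment replaces (n + g + δ)·k; here n + g + δ = 0.097.
At the golden rule the marginal product of capital equals n+g+δ: 0.34·k^(0.34−1) = 0.097. Solving, k_gold = (0.34/0.097)^(1/0.66) ≈ 6.6883.
y_gold = 6.6883^0.34 ≈ 1.9081; c_gold = y_gold − 0.097·k_gold ≈ 1.2594.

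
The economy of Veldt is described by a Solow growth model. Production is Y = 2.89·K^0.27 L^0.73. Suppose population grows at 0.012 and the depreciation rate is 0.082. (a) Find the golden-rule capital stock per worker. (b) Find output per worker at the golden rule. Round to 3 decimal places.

(a) k_gold ≈ 18.159; (b) y_gold ≈ 6.322

Break-even investment rate: n + δ = 0.012 + 0.082 = 0.094.
At the golden rule the marginal product of capital equals n+δ: 0.27·2.89·k^(0.27−1) = 0.094. Solving, k_gold = (0.27·2.89/0.094)^(1/0.73) ≈ 18.1588.
y_gold = 2.89·18.1588^0.27 ≈ 6.3220.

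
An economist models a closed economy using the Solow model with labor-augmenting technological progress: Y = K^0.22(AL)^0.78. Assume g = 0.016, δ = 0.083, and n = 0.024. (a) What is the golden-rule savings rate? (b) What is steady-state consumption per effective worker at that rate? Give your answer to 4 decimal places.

n + g + δ = 0.024 + 0.016 + 0.083 = 0.123.
For Cobb-Douglas, s_gold equals capital's share: s_gold = 0.22.
Maximizing c = f(k) − (n+g+δ)·k gives f'(k) = n+g+δ, i.e. 0.22·k^(0.22−1) = 0.123, so k_gold = (0.22/0.123)^(1/0.78) ≈ 2.1074.
y_gold = 2.1074^0.22 ≈ 1.1782; c_gold = (1−0.22)·y_gold ≈ 0.9190.

(a) s_gold = 0.2200; (b) c_gold ≈ 0.9190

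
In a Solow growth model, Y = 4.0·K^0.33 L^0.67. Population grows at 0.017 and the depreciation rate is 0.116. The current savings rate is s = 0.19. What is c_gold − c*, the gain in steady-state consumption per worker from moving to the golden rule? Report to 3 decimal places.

Break-even investment rate: n + δ = 0.017 + 0.116 = 0.133.
Current steady state (s = 0.19): k* = (0.19·4.0/0.133)^(1/0.67) ≈ 13.4832, y* = 4.0·13.4832^0.33 ≈ 9.4383, c* = (1−0.19)·9.4383 ≈ 7.6450.
At the golden rule the marginal product of capital equals n+δ: 0.33·4.0·k^(0.33−1) = 0.133. Solving, k_gold = (0.33·4.0/0.133)^(1/0.67) ≈ 30.7358.
y_gold = 4.0·30.7358^0.33 ≈ 12.3875, c_gold = y_gold − 0.133·k_gold ≈ 8.2996.
Gain: Δc = 8.2996 − 7.6450 ≈ 0.6546.

Δc ≈ 0.655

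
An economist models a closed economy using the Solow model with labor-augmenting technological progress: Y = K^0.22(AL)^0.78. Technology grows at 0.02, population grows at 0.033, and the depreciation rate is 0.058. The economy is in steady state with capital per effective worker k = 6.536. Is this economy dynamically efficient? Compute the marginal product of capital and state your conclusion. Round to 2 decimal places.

The effective depreciation rate is n + g + δ = 0.033 + 0.02 + 0.058 = 0.111.
MPK = 0.22·k^(0.22−1) = 0.22·6.536^(-0.78) ≈ 0.0509.
MPK < 0.111, so the economy is dynamically inefficient (over-saving).

dynamically inefficient; MPK ≈ 0.05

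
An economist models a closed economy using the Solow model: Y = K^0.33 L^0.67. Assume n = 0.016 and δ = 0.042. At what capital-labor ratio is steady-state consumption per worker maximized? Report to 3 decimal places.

Capital per worker breaks even when investment replaces (n + δ)·k; here n + δ = 0.058.
Maximizing c = f(k) − (n+δ)·k gives f'(k) = n+δ, i.e. 0.33·k^(0.33−1) = 0.058, so k_gold = (0.33/0.058)^(1/0.67) ≈ 13.3966.

k_gold ≈ 13.397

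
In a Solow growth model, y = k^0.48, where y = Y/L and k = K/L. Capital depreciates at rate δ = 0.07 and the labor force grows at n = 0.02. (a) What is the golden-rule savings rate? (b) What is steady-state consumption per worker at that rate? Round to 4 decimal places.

(a) s_gold = 0.4800; (b) c_gold ≈ 2.4383

Break-even investment rate: n + δ = 0.02 + 0.07 = 0.09.
For Cobb-Douglas, s_gold equals capital's share: s_gold = 0.48.
Setting f'(k) = n+δ gives 0.48·k^(0.48−1) = 0.09, hence k_gold = (0.48/0.09)^(1/0.52) ≈ 25.0077.
y_gold = 25.0077^0.48 ≈ 4.6890; c_gold = (1−0.48)·y_gold ≈ 2.4383.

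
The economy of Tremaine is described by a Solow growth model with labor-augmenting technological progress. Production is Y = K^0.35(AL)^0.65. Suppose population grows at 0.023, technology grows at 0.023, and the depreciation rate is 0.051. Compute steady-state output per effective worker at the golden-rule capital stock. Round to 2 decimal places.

y_gold ≈ 2.00

n + g + δ = 0.023 + 0.023 + 0.051 = 0.097.
Golden rule sets MPK = n+g+δ: 0.35·k^(0.35−1) = 0.097, so k_gold = (0.35/0.097)^(1/0.65) ≈ 7.2008.
Output: y_gold = k_gold^0.35 = 7.2008^0.35 ≈ 1.9956.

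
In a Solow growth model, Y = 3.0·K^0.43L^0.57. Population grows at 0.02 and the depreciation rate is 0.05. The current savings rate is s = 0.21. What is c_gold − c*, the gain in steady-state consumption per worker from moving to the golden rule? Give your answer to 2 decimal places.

Δc ≈ 2.97

Break-even investment rate: n + δ = 0.02 + 0.05 = 0.07.
Current steady state (s = 0.21): k* = (0.21·3.0/0.07)^(1/0.57) ≈ 47.2182, y* = 3.0·47.2182^0.43 ≈ 15.7394, c* = (1−0.21)·15.7394 ≈ 12.4341.
At the golden rule the marginal product of capital equals n+δ: 0.43·3.0·k^(0.43−1) = 0.07. Solving, k_gold = (0.43·3.0/0.07)^(1/0.57) ≈ 166.0202.
y_gold = 3.0·166.0202^0.43 ≈ 27.0265, c_gold = y_gold − 0.07·k_gold ≈ 15.4051.
Gain: Δc = 15.4051 − 12.4341 ≈ 2.9710.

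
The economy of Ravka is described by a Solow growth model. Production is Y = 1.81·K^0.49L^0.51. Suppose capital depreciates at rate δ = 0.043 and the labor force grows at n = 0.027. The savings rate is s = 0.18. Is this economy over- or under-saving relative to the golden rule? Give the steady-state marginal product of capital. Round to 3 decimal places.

under-saving; MPK ≈ 0.191

The effective depreciation rate is n + δ = 0.027 + 0.043 = 0.07.
Steady-state k*: s·A·k^0.49 = 0.07·k gives k* = (0.18·1.81/0.07)^(1/0.51) ≈ 20.3946.
MPK = 0.49·1.81·20.3946^(-0.51) ≈ 0.1906.
MPK > n+δ = 0.07, so the economy is dynamically efficient (under-saving).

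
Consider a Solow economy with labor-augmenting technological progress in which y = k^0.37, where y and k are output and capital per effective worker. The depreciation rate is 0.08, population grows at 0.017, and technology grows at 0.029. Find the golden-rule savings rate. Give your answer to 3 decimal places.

n + g + δ = 0.017 + 0.029 + 0.08 = 0.126.
At the golden rule MPK = n+g+δ, and in any Cobb-Douglas steady state s = (n+g+δ)·k/y = MPK·k/y = capital's share 0.37.

s_gold = 0.370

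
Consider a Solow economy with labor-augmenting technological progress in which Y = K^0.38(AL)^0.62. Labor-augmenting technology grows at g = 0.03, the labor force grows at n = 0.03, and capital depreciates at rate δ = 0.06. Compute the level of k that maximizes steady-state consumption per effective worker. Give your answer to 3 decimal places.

k_gold ≈ 6.418

Break-even investment rate: n + g + δ = 0.03 + 0.03 + 0.06 = 0.12.
Maximizing c = f(k) − (n+g+δ)·k gives f'(k) = n+g+δ, i.e. 0.38·k^(0.38−1) = 0.12, so k_gold = (0.38/0.12)^(1/0.62) ≈ 6.4183.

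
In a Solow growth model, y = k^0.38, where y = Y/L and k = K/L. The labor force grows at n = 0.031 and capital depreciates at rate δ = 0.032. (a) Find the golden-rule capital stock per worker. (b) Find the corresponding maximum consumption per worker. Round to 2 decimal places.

(a) k_gold ≈ 18.15; (b) c_gold ≈ 1.87

Break-even investment rate: n + δ = 0.031 + 0.032 = 0.063.
Maximizing c = f(k) − (n+δ)·k gives f'(k) = n+δ, i.e. 0.38·k^(0.38−1) = 0.063, so k_gold = (0.38/0.063)^(1/0.62) ≈ 18.1459.
y_gold = 18.1459^0.38 ≈ 3.0084; c_gold = y_gold − 0.063·k_gold ≈ 1.8652.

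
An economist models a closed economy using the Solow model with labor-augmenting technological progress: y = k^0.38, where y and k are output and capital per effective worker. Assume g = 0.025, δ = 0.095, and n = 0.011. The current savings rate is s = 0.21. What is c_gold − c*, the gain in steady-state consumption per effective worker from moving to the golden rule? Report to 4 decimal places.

Break-even investment rate: n + g + δ = 0.011 + 0.025 + 0.095 = 0.131.
Current steady state (s = 0.21): k* = (0.21/0.131)^(1/0.62) ≈ 2.1407, y* = 2.1407^0.38 ≈ 1.3354, c* = (1−0.21)·1.3354 ≈ 1.0550.
Maximizing c = f(k) − (n+g+δ)·k gives f'(k) = n+g+δ, i.e. 0.38·k^(0.38−1) = 0.131, so k_gold = (0.38/0.131)^(1/0.62) ≈ 5.5717.
y_gold = 5.5717^0.38 ≈ 1.9208, c_gold = y_gold − 0.131·k_gold ≈ 1.1909.
Gain: Δc = 1.1909 − 1.0550 ≈ 0.1359.

Δc ≈ 0.1359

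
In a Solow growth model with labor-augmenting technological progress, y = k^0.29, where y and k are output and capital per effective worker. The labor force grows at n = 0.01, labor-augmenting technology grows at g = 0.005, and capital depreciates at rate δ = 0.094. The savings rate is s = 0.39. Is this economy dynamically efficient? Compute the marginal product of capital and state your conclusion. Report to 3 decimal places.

dynamically inefficient; MPK ≈ 0.081

n + g + δ = 0.01 + 0.005 + 0.094 = 0.109.
Steady-state k*: s·k^0.29 = 0.109·k gives k* = (0.39/0.109)^(1/0.71) ≈ 6.0224.
MPK = 0.29·6.0224^(-0.71) ≈ 0.0811.
MPK < n+g+δ = 0.109, so the economy is dynamically inefficient (over-saving).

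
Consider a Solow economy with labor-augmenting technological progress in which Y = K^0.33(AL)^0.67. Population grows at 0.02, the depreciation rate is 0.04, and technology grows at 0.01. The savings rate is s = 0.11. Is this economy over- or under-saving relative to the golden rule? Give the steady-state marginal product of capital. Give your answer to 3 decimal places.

n + g + δ = 0.02 + 0.01 + 0.04 = 0.07.
Steady-state k*: s·k^0.33 = 0.07·k gives k* = (0.11/0.07)^(1/0.67) ≈ 1.9633.
MPK = 0.33·1.9633^(-0.67) ≈ 0.2100.
MPK > n+g+δ = 0.07, so the economy is dynamically efficient (under-saving).

under-saving; MPK ≈ 0.210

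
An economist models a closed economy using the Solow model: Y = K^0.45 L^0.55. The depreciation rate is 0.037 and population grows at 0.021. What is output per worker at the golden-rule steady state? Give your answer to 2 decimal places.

y_gold ≈ 5.35

Break-even investment rate: n + δ = 0.021 + 0.037 = 0.058.
Golden rule sets MPK = n+δ: 0.45·k^(0.45−1) = 0.058, so k_gold = (0.45/0.058)^(1/0.55) ≈ 41.4753.
Output: y_gold = k_gold^0.45 = 41.4753^0.45 ≈ 5.3457.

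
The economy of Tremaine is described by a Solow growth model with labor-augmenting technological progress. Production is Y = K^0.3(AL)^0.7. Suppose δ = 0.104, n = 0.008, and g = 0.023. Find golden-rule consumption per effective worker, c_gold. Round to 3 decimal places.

c_gold ≈ 0.986

The effective depreciation rate is n + g + δ = 0.008 + 0.023 + 0.104 = 0.135.
At the golden rule the marginal product of capital equals n+g+δ: 0.3·k^(0.3−1) = 0.135. Solving, k_gold = (0.3/0.135)^(1/0.7) ≈ 3.1290.
y_gold = 3.1290^0.3 ≈ 1.4081.
c_gold = y_gold − (n+g+δ)·k_gold = 1.4081 − 0.135·3.1290 ≈ 0.9856.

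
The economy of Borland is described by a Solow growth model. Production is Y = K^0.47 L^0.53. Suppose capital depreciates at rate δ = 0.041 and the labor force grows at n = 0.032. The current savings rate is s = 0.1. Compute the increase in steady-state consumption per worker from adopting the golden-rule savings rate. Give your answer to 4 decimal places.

The effective depreciation rate is n + δ = 0.032 + 0.041 = 0.073.
Current steady state (s = 0.1): k* = (0.1/0.073)^(1/0.53) ≈ 1.8108, y* = 1.8108^0.47 ≈ 1.3219, c* = (1−0.1)·1.3219 ≈ 1.1897.
Golden rule sets MPK = n+δ: 0.47·k^(0.47−1) = 0.073, so k_gold = (0.47/0.073)^(1/0.53) ≈ 33.5730.
y_gold = 33.5730^0.47 ≈ 5.2145, c_gold = y_gold − 0.073·k_gold ≈ 2.7637.
Gain: Δc = 2.7637 − 1.1897 ≈ 1.5740.

Δc ≈ 1.5740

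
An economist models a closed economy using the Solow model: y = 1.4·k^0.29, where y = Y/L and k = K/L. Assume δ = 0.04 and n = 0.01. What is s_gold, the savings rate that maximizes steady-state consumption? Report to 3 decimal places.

Break-even investment rate: n + δ = 0.01 + 0.04 = 0.05.
At the golden rule MPK = n+δ, and in any Cobb-Douglas steady state s = (n+δ)·k/y = MPK·k/y = capital's share 0.29.

s_gold = 0.290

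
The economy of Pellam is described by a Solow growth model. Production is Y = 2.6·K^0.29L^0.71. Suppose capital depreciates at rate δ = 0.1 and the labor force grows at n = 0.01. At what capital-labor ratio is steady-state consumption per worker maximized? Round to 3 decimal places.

n + δ = 0.01 + 0.1 = 0.11.
At the golden rule the marginal product of capital equals n+δ: 0.29·2.6·k^(0.29−1) = 0.11. Solving, k_gold = (0.29·2.6/0.11)^(1/0.71) ≈ 15.0465.

k_gold ≈ 15.046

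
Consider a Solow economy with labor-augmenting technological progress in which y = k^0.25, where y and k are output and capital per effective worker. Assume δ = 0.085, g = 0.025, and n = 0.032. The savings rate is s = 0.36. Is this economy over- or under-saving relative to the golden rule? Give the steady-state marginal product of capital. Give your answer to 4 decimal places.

Capital per effective worker breaks even when investment replaces (n + g + δ)·k; here n + g + δ = 0.142.
Steady-state k*: s·k^0.25 = 0.142·k gives k* = (0.36/0.142)^(1/0.75) ≈ 3.4569.
MPK = 0.25·3.4569^(-0.75) ≈ 0.0986.
MPK < n+g+δ = 0.142, so the economy is dynamically inefficient (over-saving).

over-saving; MPK ≈ 0.0986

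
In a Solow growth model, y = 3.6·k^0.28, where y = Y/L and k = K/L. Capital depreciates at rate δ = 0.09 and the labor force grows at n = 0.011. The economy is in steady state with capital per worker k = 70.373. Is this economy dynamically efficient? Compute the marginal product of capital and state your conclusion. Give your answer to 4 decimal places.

Capital per worker breaks even when investment replaces (n + δ)·k; here n + δ = 0.101.
MPK = 0.28·3.6·k^(0.28−1) = 0.28·3.6·70.373^(-0.72) ≈ 0.0471.
MPK < 0.101, so the economy is dynamically inefficient (over-saving).

dynamically inefficient; MPK ≈ 0.0471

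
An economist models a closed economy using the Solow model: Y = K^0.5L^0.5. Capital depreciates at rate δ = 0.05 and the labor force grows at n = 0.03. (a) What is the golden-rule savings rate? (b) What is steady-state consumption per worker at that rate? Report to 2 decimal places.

(a) s_gold = 0.50; (b) c_gold ≈ 3.12

n + δ = 0.03 + 0.05 = 0.08.
For Cobb-Douglas, s_gold equals capital's share: s_gold = 0.5.
At the golden rule the marginal product of capital equals n+δ: 0.5·k^(0.5−1) = 0.08. Solving, k_gold = (0.5/0.08)^(1/0.5) ≈ 39.0625.
y_gold = 39.0625^0.5 ≈ 6.2500; c_gold = (1−0.5)·y_gold ≈ 3.1250.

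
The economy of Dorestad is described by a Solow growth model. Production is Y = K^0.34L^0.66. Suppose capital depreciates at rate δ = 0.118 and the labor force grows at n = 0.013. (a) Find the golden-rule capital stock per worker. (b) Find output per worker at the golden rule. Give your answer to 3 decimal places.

n + δ = 0.013 + 0.118 = 0.131.
Setting f'(k) = n+δ gives 0.34·k^(0.34−1) = 0.131, hence k_gold = (0.34/0.131)^(1/0.66) ≈ 4.2422.
y_gold = 4.2422^0.34 ≈ 1.6345.

(a) k_gold ≈ 4.242; (b) y_gold ≈ 1.634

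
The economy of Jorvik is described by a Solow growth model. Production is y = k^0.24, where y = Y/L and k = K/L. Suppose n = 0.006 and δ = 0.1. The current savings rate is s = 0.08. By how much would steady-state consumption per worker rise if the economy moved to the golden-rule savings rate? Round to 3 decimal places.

Δc ≈ 0.142

The effective depreciation rate is n + δ = 0.006 + 0.1 = 0.106.
Current steady state (s = 0.08): k* = (0.08/0.106)^(1/0.76) ≈ 0.6905, y* = 0.6905^0.24 ≈ 0.9150, c* = (1−0.08)·0.9150 ≈ 0.8418.
Golden rule sets MPK = n+δ: 0.24·k^(0.24−1) = 0.106, so k_gold = (0.24/0.106)^(1/0.76) ≈ 2.9308.
y_gold = 2.9308^0.24 ≈ 1.2944, c_gold = y_gold − 0.106·k_gold ≈ 0.9838.
Gain: Δc = 0.9838 − 0.8418 ≈ 0.1420.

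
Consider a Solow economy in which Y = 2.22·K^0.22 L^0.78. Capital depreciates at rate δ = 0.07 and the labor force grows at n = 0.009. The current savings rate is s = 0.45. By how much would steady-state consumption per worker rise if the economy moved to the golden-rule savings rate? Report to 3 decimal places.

Δc ≈ 0.397

Break-even investment rate: n + δ = 0.009 + 0.07 = 0.079.
Current steady state (s = 0.45): k* = (0.45·2.22/0.079)^(1/0.78) ≈ 25.8667, y* = 2.22·25.8667^0.22 ≈ 4.5410, c* = (1−0.45)·4.5410 ≈ 2.4976.
Maximizing c = f(k) − (n+δ)·k gives f'(k) = n+δ, i.e. 0.22·2.22·k^(0.22−1) = 0.079, so k_gold = (0.22·2.22/0.079)^(1/0.78) ≈ 10.3346.
y_gold = 2.22·10.3346^0.22 ≈ 3.7111, c_gold = y_gold − 0.079·k_gold ≈ 2.8946.
Gain: Δc = 2.8946 − 2.4976 ≈ 0.3970.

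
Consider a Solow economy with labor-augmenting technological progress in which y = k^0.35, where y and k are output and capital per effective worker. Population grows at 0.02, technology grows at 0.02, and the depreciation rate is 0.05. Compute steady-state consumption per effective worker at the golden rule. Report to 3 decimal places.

Capital per effective worker breaks even when investment replaces (n + g + δ)·k; here n + g + δ = 0.09.
Golden rule sets MPK = n+g+δ: 0.35·k^(0.35−1) = 0.09, so k_gold = (0.35/0.09)^(1/0.65) ≈ 8.0802.
y_gold = 8.0802^0.35 ≈ 2.0778.
c_gold = y_gold − (n+g+δ)·k_gold = 2.0778 − 0.09·8.0802 ≈ 1.3506.

c_gold ≈ 1.351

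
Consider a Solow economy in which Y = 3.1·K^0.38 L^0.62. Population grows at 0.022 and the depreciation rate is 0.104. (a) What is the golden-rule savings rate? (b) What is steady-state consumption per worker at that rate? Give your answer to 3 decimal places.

(a) s_gold = 0.380; (b) c_gold ≈ 7.564

The effective depreciation rate is n + δ = 0.022 + 0.104 = 0.126.
For Cobb-Douglas, s_gold equals capital's share: s_gold = 0.38.
At the golden rule the marginal product of capital equals n+δ: 0.38·3.1·k^(0.38−1) = 0.126. Solving, k_gold = (0.38·3.1/0.126)^(1/0.62) ≈ 36.7930.
y_gold = 3.1·36.7930^0.38 ≈ 12.1998; c_gold = (1−0.38)·y_gold ≈ 7.5639.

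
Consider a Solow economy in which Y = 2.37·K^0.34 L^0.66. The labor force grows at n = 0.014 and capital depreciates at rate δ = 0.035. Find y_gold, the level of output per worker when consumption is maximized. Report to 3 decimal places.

y_gold ≈ 10.027

Break-even investment rate: n + δ = 0.014 + 0.035 = 0.049.
Golden rule sets MPK = n+δ: 0.34·2.37·k^(0.34−1) = 0.049, so k_gold = (0.34·2.37/0.049)^(1/0.66) ≈ 69.5779.
Output: y_gold = 2.37·k_gold^0.34 = 2.37·69.5779^0.34 ≈ 10.0274.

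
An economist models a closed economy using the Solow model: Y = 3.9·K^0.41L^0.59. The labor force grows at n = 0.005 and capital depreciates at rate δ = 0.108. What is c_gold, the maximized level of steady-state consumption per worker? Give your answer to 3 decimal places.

c_gold ≈ 14.508

n + δ = 0.005 + 0.108 = 0.113.
At the golden rule the marginal product of capital equals n+δ: 0.41·3.9·k^(0.41−1) = 0.113. Solving, k_gold = (0.41·3.9/0.113)^(1/0.59) ≈ 89.2191.
y_gold = 3.9·89.2191^0.41 ≈ 24.5896.
c_gold = y_gold − (n+δ)·k_gold = 24.5896 − 0.113·89.2191 ≈ 14.5079.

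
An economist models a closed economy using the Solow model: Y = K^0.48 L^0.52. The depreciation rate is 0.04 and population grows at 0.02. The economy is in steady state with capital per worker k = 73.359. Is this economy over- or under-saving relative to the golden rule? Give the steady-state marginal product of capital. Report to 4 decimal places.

over-saving; MPK ≈ 0.0514

n + δ = 0.02 + 0.04 = 0.06.
MPK = 0.48·k^(0.48−1) = 0.48·73.359^(-0.52) ≈ 0.0514.
MPK < 0.06, so the economy is dynamically inefficient (over-saving).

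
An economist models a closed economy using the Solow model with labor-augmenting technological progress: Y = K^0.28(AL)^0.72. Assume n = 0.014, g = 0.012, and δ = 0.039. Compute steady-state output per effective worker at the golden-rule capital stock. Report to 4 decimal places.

y_gold ≈ 1.7646

Capital per effective worker breaks even when investment replaces (n + g + δ)·k; here n + g + δ = 0.065.
At the golden rule the marginal product of capital equals n+g+δ: 0.28·k^(0.28−1) = 0.065. Solving, k_gold = (0.28/0.065)^(1/0.72) ≈ 7.6014.
Output: y_gold = k_gold^0.28 = 7.6014^0.28 ≈ 1.7646.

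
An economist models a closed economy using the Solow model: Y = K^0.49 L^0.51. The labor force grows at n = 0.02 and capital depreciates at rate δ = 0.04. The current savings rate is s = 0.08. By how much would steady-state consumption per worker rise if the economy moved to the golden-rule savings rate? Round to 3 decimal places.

Δc ≈ 2.623

Break-even investment rate: n + δ = 0.02 + 0.04 = 0.06.
Current steady state (s = 0.08): k* = (0.08/0.06)^(1/0.51) ≈ 1.7578, y* = 1.7578^0.49 ≈ 1.3184, c* = (1−0.08)·1.3184 ≈ 1.2129.
At the golden rule the marginal product of capital equals n+δ: 0.49·k^(0.49−1) = 0.06. Solving, k_gold = (0.49/0.06)^(1/0.51) ≈ 61.4219.
y_gold = 61.4219^0.49 ≈ 7.5210, c_gold = y_gold − 0.06·k_gold ≈ 3.8357.
Gain: Δc = 3.8357 − 1.2129 ≈ 2.6228.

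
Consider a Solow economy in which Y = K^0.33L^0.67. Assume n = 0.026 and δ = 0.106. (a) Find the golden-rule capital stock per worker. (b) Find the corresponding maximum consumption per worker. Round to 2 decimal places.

The effective depreciation rate is n + δ = 0.026 + 0.106 = 0.132.
Maximizing c = f(k) − (n+δ)·k gives f'(k) = n+δ, i.e. 0.33·k^(0.33−1) = 0.132, so k_gold = (0.33/0.132)^(1/0.67) ≈ 3.9259.
y_gold = 3.9259^0.33 ≈ 1.5704; c_gold = y_gold − 0.132·k_gold ≈ 1.0521.

(a) k_gold ≈ 3.93; (b) c_gold ≈ 1.05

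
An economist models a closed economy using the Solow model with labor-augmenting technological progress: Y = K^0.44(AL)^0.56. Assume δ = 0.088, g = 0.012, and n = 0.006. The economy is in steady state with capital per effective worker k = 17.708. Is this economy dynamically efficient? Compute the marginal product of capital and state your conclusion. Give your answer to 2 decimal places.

Break-even investment rate: n + g + δ = 0.006 + 0.012 + 0.088 = 0.106.
MPK = 0.44·k^(0.44−1) = 0.44·17.708^(-0.56) ≈ 0.0880.
MPK < 0.106, so the economy is dynamically inefficient (over-saving).

dynamically inefficient; MPK ≈ 0.09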